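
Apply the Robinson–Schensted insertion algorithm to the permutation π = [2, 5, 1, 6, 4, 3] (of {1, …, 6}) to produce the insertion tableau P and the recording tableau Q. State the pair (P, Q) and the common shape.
P = [1, 3, 6] / [2, 4] / [5];  Q = [1, 2, 4] / [3, 5] / [6];  common shape = (3, 2, 1)

Row-insert the values π_1, π_2, … into P one at a time, bumping the leftmost entry strictly greater than the inserted value down to the next row. The recording tableau Q records, in position (i, j), the step at which that cell was added to P.
  Insert 2 (step 1): P = [2];  Q = [1]
  Insert 5 (step 2): P = [2, 5];  Q = [1, 2]
  Insert 1 (step 3): P = [1, 5] / [2];  Q = [1, 2] / [3]
  Insert 6 (step 4): P = [1, 5, 6] / [2];  Q = [1, 2, 4] / [3]
  Insert 4 (step 5): P = [1, 4, 6] / [2, 5];  Q = [1, 2, 4] / [3, 5]
  Insert 3 (step 6): P = [1, 3, 6] / [2, 4] / [5];  Q = [1, 2, 4] / [3, 5] / [6]
Final shape: (3, 2, 1).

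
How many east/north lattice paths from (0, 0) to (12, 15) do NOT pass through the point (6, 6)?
Number of paths = 12759240

Total paths from (0, 0) to (12, 15): C(27, 12) = 17383860. Paths through (6, 6): (paths (0, 0) → (6, 6)) × (paths (6, 6) → (12, 15)) = C(12, 6) · C(15, 6) = 924 · 5005 = 4624620. Avoidance count = 17383860 − 4624620 = 12759240.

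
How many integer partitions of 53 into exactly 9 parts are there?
p(53, 9 parts) = 22380

Partitions of n into exactly k parts are in bijection with partitions of n − k into at most k parts (subtract 1 from each part). So p(53, exactly 9) = p(44, parts ≤ 9). Computing via the recurrence p(m, j) = p(m, j−1) + p(m−j, j) gives 22380.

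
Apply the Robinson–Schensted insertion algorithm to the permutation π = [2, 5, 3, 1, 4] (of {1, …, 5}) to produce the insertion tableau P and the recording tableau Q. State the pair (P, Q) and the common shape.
P = [1, 3, 4] / [2] / [5];  Q = [1, 2, 5] / [3] / [4];  common shape = (3, 1, 1)

Row-insert the values π_1, π_2, … into P one at a time, bumping the leftmost entry strictly greater than the inserted value down to the next row. The recording tableau Q records, in position (i, j), the step at which that cell was added to P.
  Insert 2 (step 1): P = [2];  Q = [1]
  Insert 5 (step 2): P = [2, 5];  Q = [1, 2]
  Insert 3 (step 3): P = [2, 3] / [5];  Q = [1, 2] / [3]
  Insert 1 (step 4): P = [1, 3] / [2] / [5];  Q = [1, 2] / [3] / [4]
  Insert 4 (step 5): P = [1, 3, 4] / [2] / [5];  Q = [1, 2, 5] / [3] / [4]
Final shape: (3, 1, 1).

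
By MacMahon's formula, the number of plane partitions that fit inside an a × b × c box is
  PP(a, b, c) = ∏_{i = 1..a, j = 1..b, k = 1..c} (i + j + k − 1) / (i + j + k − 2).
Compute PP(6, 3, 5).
PP(6, 3, 5) = 3737448

Evaluate the triple product over i = 1..6, j = 1..3, k = 1..5. The factors are (2/1) · (3/2) · (4/3) · (5/4) · (6/5) · (3/2) · (4/3) · (5/4) · … (90 factors total). The numerators and denominators telescope so the product is an integer; carrying out the multiplication exactly gives PP(6, 3, 5) = 3737448.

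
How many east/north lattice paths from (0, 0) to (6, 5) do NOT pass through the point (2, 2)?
Number of paths = 252

Total paths from (0, 0) to (6, 5): C(11, 6) = 462. Paths through (2, 2): (paths (0, 0) → (2, 2)) × (paths (2, 2) → (6, 5)) = C(4, 2) · C(7, 4) = 6 · 35 = 210. Avoidance count = 462 − 210 = 252.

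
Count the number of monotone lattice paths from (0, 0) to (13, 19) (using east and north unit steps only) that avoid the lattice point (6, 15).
Number of paths = 329466480

Total paths from (0, 0) to (13, 19): C(32, 13) = 347373600. Paths through (6, 15): (paths (0, 0) → (6, 15)) × (paths (6, 15) → (13, 19)) = C(21, 6) · C(11, 7) = 54264 · 330 = 17907120. Avoidance count = 347373600 − 17907120 = 329466480.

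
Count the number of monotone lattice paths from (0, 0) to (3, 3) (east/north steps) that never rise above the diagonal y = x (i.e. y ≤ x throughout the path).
Number of paths = 5

By the reflection principle (André's argument), the number of monotone paths to (3, 3) with n ≤ m that never go above y = x is C(6, 3) − C(6, 4) = 20 − 15 = 5.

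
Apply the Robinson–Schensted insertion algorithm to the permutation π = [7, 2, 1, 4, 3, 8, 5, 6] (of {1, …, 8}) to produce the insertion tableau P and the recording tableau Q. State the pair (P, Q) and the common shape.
P = [1, 3, 5, 6] / [2, 4, 8] / [7];  Q = [1, 4, 6, 8] / [2, 5, 7] / [3];  common shape = (4, 3, 1)

Row-insert the values π_1, π_2, … into P one at a time, bumping the leftmost entry strictly greater than the inserted value down to the next row. The recording tableau Q records, in position (i, j), the step at which that cell was added to P.
  Insert 7 (step 1): P = [7];  Q = [1]
  Insert 2 (step 2): P = [2] / [7];  Q = [1] / [2]
  Insert 1 (step 3): P = [1] / [2] / [7];  Q = [1] / [2] / [3]
  Insert 4 (step 4): P = [1, 4] / [2] / [7];  Q = [1, 4] / [2] / [3]
  Insert 3 (step 5): P = [1, 3] / [2, 4] / [7];  Q = [1, 4] / [2, 5] / [3]
  Insert 8 (step 6): P = [1, 3, 8] / [2, 4] / [7];  Q = [1, 4, 6] / [2, 5] / [3]
  Insert 5 (step 7): P = [1, 3, 5] / [2, 4, 8] / [7];  Q = [1, 4, 6] / [2, 5, 7] / [3]
  Insert 6 (step 8): P = [1, 3, 5, 6] / [2, 4, 8] / [7];  Q = [1, 4, 6, 8] / [2, 5, 7] / [3]
Final shape: (4, 3, 1).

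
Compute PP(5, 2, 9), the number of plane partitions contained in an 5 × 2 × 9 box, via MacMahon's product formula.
PP(5, 2, 9) = 1002001

Evaluate the triple product over i = 1..5, j = 1..2, k = 1..9. The factors are (2/1) · (3/2) · (4/3) · (5/4) · (6/5) · (7/6) · (8/7) · (9/8) · … (90 factors total). The numerators and denominators telescope so the product is an integer; carrying out the multiplication exactly gives PP(5, 2, 9) = 1002001.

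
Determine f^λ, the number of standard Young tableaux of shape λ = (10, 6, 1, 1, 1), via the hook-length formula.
# SYT of shape (10, 6, 1, 1, 1) = 1847560

Hook-length formula: f^λ = n! / Π hook(c), product over all cells c of the Young diagram. For λ = (10, 6, 1, 1, 1), n = 19 boxes. Hook lengths by row (left-to-right, top-to-bottom): [14, 10, 9, 8, 7, 6, 4, 3, 2, 1]; [9, 5, 4, 3, 2, 1]; [3]; [2]; [1]. Product of hooks = 65840947200. So f^λ = 19! / 65840947200 = 121645100408832000 / 65840947200 = 1847560.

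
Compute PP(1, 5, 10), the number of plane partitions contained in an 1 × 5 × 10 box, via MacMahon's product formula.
PP(1, 5, 10) = 3003

Evaluate the triple product over i = 1..1, j = 1..5, k = 1..10. The factors are (2/1) · (3/2) · (4/3) · (5/4) · (6/5) · (7/6) · (8/7) · (9/8) · … (50 factors total). The numerators and denominators telescope so the product is an integer; carrying out the multiplication exactly gives PP(1, 5, 10) = 3003.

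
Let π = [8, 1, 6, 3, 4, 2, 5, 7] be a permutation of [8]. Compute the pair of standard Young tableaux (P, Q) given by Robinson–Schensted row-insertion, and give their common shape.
P = [1, 2, 4, 5, 7] / [3] / [6] / [8];  Q = [1, 3, 5, 7, 8] / [2] / [4] / [6];  common shape = (5, 1, 1, 1)

Row-insert the values π_1, π_2, … into P one at a time, bumping the leftmost entry strictly greater than the inserted value down to the next row. The recording tableau Q records, in position (i, j), the step at which that cell was added to P.
  Insert 8 (step 1): P = [8];  Q = [1]
  Insert 1 (step 2): P = [1] / [8];  Q = [1] / [2]
  Insert 6 (step 3): P = [1, 6] / [8];  Q = [1, 3] / [2]
  Insert 3 (step 4): P = [1, 3] / [6] / [8];  Q = [1, 3] / [2] / [4]
  Insert 4 (step 5): P = [1, 3, 4] / [6] / [8];  Q = [1, 3, 5] / [2] / [4]
  Insert 2 (step 6): P = [1, 2, 4] / [3] / [6] / [8];  Q = [1, 3, 5] / [2] / [4] / [6]
  Insert 5 (step 7): P = [1, 2, 4, 5] / [3] / [6] / [8];  Q = [1, 3, 5, 7] / [2] / [4] / [6]
  Insert 7 (step 8): P = [1, 2, 4, 5, 7] / [3] / [6] / [8];  Q = [1, 3, 5, 7, 8] / [2] / [4] / [6]
Final shape: (5, 1, 1, 1).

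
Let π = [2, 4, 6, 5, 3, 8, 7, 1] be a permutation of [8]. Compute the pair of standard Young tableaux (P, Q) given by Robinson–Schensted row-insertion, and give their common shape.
P = [1, 3, 5, 7] / [2, 8] / [4] / [6];  Q = [1, 2, 3, 6] / [4, 7] / [5] / [8];  common shape = (4, 2, 1, 1)

Row-insert the values π_1, π_2, … into P one at a time, bumping the leftmost entry strictly greater than the inserted value down to the next row. The recording tableau Q records, in position (i, j), the step at which that cell was added to P.
  Insert 2 (step 1): P = [2];  Q = [1]
  Insert 4 (step 2): P = [2, 4];  Q = [1, 2]
  Insert 6 (step 3): P = [2, 4, 6];  Q = [1, 2, 3]
  Insert 5 (step 4): P = [2, 4, 5] / [6];  Q = [1, 2, 3] / [4]
  Insert 3 (step 5): P = [2, 3, 5] / [4] / [6];  Q = [1, 2, 3] / [4] / [5]
  Insert 8 (step 6): P = [2, 3, 5, 8] / [4] / [6];  Q = [1, 2, 3, 6] / [4] / [5]
  Insert 7 (step 7): P = [2, 3, 5, 7] / [4, 8] / [6];  Q = [1, 2, 3, 6] / [4, 7] / [5]
  Insert 1 (step 8): P = [1, 3, 5, 7] / [2, 8] / [4] / [6];  Q = [1, 2, 3, 6] / [4, 7] / [5] / [8]
Final shape: (4, 2, 1, 1).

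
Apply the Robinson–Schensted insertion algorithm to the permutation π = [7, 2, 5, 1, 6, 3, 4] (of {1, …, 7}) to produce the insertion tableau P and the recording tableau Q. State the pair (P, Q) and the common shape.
P = [1, 3, 4] / [2, 5, 6] / [7];  Q = [1, 3, 5] / [2, 6, 7] / [4];  common shape = (3, 3, 1)

Row-insert the values π_1, π_2, … into P one at a time, bumping the leftmost entry strictly greater than the inserted value down to the next row. The recording tableau Q records, in position (i, j), the step at which that cell was added to P.
  Insert 7 (step 1): P = [7];  Q = [1]
  Insert 2 (step 2): P = [2] / [7];  Q = [1] / [2]
  Insert 5 (step 3): P = [2, 5] / [7];  Q = [1, 3] / [2]
  Insert 1 (step 4): P = [1, 5] / [2] / [7];  Q = [1, 3] / [2] / [4]
  Insert 6 (step 5): P = [1, 5, 6] / [2] / [7];  Q = [1, 3, 5] / [2] / [4]
  Insert 3 (step 6): P = [1, 3, 6] / [2, 5] / [7];  Q = [1, 3, 5] / [2, 6] / [4]
  Insert 4 (step 7): P = [1, 3, 4] / [2, 5, 6] / [7];  Q = [1, 3, 5] / [2, 6, 7] / [4]
Final shape: (3, 3, 1).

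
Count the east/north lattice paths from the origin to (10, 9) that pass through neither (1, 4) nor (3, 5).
Number of paths = 68838

Inclusion–exclusion. Total paths: C(19, 10) = 92378. Through P₁: C(5, 1)·C(14, 9) = 10010. Through P₂: C(8, 3)·C(11, 7) = 18480. Since P₁ is strictly southwest of P₂, a monotone path through both must visit P₁ then P₂; paths through both = C(5, 1)·C(3, 2)·C(11, 7) = 4950. Avoid both = 92378 − 10010 − 18480 + 4950 = 68838.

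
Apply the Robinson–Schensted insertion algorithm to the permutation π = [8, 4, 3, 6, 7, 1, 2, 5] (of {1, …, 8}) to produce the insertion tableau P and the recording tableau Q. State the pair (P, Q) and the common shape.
P = [1, 2, 5] / [3, 6, 7] / [4] / [8];  Q = [1, 4, 5] / [2, 7, 8] / [3] / [6];  common shape = (3, 3, 1, 1)

Row-insert the values π_1, π_2, … into P one at a time, bumping the leftmost entry strictly greater than the inserted value down to the next row. The recording tableau Q records, in position (i, j), the step at which that cell was added to P.
  Insert 8 (step 1): P = [8];  Q = [1]
  Insert 4 (step 2): P = [4] / [8];  Q = [1] / [2]
  Insert 3 (step 3): P = [3] / [4] / [8];  Q = [1] / [2] / [3]
  Insert 6 (step 4): P = [3, 6] / [4] / [8];  Q = [1, 4] / [2] / [3]
  Insert 7 (step 5): P = [3, 6, 7] / [4] / [8];  Q = [1, 4, 5] / [2] / [3]
  Insert 1 (step 6): P = [1, 6, 7] / [3] / [4] / [8];  Q = [1, 4, 5] / [2] / [3] / [6]
  Insert 2 (step 7): P = [1, 2, 7] / [3, 6] / [4] / [8];  Q = [1, 4, 5] / [2, 7] / [3] / [6]
  Insert 5 (step 8): P = [1, 2, 5] / [3, 6, 7] / [4] / [8];  Q = [1, 4, 5] / [2, 7, 8] / [3] / [6]
Final shape: (3, 3, 1, 1).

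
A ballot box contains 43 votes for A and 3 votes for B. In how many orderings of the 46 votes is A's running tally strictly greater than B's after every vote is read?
Strict-lead orderings = 13200

Total orderings of the 46 votes with 43 for A: C(46, 43) = 15180. By the Bertrand ballot formula (Cycle Lemma / reflection principle), the number of orderings in which A is strictly ahead of B throughout is (p − q)/(p + q) · C(p + q, p) = (43 − 3)/(43 + 3) · 15180 = 13200.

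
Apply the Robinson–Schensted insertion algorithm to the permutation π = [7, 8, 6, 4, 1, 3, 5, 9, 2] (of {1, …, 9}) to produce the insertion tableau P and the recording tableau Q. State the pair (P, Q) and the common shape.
P = [1, 2, 5, 9] / [3, 8] / [4] / [6] / [7];  Q = [1, 2, 7, 8] / [3, 6] / [4] / [5] / [9];  common shape = (4, 2, 1, 1, 1)

Row-insert the values π_1, π_2, … into P one at a time, bumping the leftmost entry strictly greater than the inserted value down to the next row. The recording tableau Q records, in position (i, j), the step at which that cell was added to P.
  Insert 7 (step 1): P = [7];  Q = [1]
  Insert 8 (step 2): P = [7, 8];  Q = [1, 2]
  Insert 6 (step 3): P = [6, 8] / [7];  Q = [1, 2] / [3]
  Insert 4 (step 4): P = [4, 8] / [6] / [7];  Q = [1, 2] / [3] / [4]
  Insert 1 (step 5): P = [1, 8] / [4] / [6] / [7];  Q = [1, 2] / [3] / [4] / [5]
  Insert 3 (step 6): P = [1, 3] / [4, 8] / [6] / [7];  Q = [1, 2] / [3, 6] / [4] / [5]
  Insert 5 (step 7): P = [1, 3, 5] / [4, 8] / [6] / [7];  Q = [1, 2, 7] / [3, 6] / [4] / [5]
  Insert 9 (step 8): P = [1, 3, 5, 9] / [4, 8] / [6] / [7];  Q = [1, 2, 7, 8] / [3, 6] / [4] / [5]
  Insert 2 (step 9): P = [1, 2, 5, 9] / [3, 8] / [4] / [6] / [7];  Q = [1, 2, 7, 8] / [3, 6] / [4] / [5] / [9]
Final shape: (4, 2, 1, 1, 1).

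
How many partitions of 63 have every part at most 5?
p(63, parts ≤ 5) = 8529

Use the recurrence p(n, m) = p(n, m−1) + p(n−m, m): either the largest part is < m (count p(n, m−1)) or the largest part is exactly m (remove one copy of m, count p(n−m, m)). With p(0, ·) = 1 this gives p(63, parts ≤ 5) = 8529. (By conjugating Young diagrams, this also counts partitions of 63 into at most 5 parts.)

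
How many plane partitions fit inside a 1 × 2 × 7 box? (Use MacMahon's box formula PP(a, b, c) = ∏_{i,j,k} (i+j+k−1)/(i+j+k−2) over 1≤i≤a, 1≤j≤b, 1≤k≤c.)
PP(1, 2, 7) = 36

Evaluate the triple product over i = 1..1, j = 1..2, k = 1..7. The factors are (2/1) · (3/2) · (4/3) · (5/4) · (6/5) · (7/6) · (8/7) · (3/2) · … (14 factors total). The numerators and denominators telescope so the product is an integer; carrying out the multiplication exactly gives PP(1, 2, 7) = 36.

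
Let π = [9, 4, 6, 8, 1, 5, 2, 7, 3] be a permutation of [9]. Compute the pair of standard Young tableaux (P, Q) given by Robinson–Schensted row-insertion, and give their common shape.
P = [1, 2, 3] / [4, 5, 7] / [6, 8] / [9];  Q = [1, 3, 4] / [2, 6, 8] / [5, 9] / [7];  common shape = (3, 3, 2, 1)

Row-insert the values π_1, π_2, … into P one at a time, bumping the leftmost entry strictly greater than the inserted value down to the next row. The recording tableau Q records, in position (i, j), the step at which that cell was added to P.
  Insert 9 (step 1): P = [9];  Q = [1]
  Insert 4 (step 2): P = [4] / [9];  Q = [1] / [2]
  Insert 6 (step 3): P = [4, 6] / [9];  Q = [1, 3] / [2]
  Insert 8 (step 4): P = [4, 6, 8] / [9];  Q = [1, 3, 4] / [2]
  Insert 1 (step 5): P = [1, 6, 8] / [4] / [9];  Q = [1, 3, 4] / [2] / [5]
  Insert 5 (step 6): P = [1, 5, 8] / [4, 6] / [9];  Q = [1, 3, 4] / [2, 6] / [5]
  Insert 2 (step 7): P = [1, 2, 8] / [4, 5] / [6] / [9];  Q = [1, 3, 4] / [2, 6] / [5] / [7]
  Insert 7 (step 8): P = [1, 2, 7] / [4, 5, 8] / [6] / [9];  Q = [1, 3, 4] / [2, 6, 8] / [5] / [7]
  Insert 3 (step 9): P = [1, 2, 3] / [4, 5, 7] / [6, 8] / [9];  Q = [1, 3, 4] / [2, 6, 8] / [5, 9] / [7]
Final shape: (3, 3, 2, 1).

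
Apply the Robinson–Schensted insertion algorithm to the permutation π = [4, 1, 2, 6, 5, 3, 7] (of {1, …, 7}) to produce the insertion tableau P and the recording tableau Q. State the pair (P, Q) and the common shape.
P = [1, 2, 3, 7] / [4, 5] / [6];  Q = [1, 3, 4, 7] / [2, 5] / [6];  common shape = (4, 2, 1)

Row-insert the values π_1, π_2, … into P one at a time, bumping the leftmost entry strictly greater than the inserted value down to the next row. The recording tableau Q records, in position (i, j), the step at which that cell was added to P.
  Insert 4 (step 1): P = [4];  Q = [1]
  Insert 1 (step 2): P = [1] / [4];  Q = [1] / [2]
  Insert 2 (step 3): P = [1, 2] / [4];  Q = [1, 3] / [2]
  Insert 6 (step 4): P = [1, 2, 6] / [4];  Q = [1, 3, 4] / [2]
  Insert 5 (step 5): P = [1, 2, 5] / [4, 6];  Q = [1, 3, 4] / [2, 5]
  Insert 3 (step 6): P = [1, 2, 3] / [4, 5] / [6];  Q = [1, 3, 4] / [2, 5] / [6]
  Insert 7 (step 7): P = [1, 2, 3, 7] / [4, 5] / [6];  Q = [1, 3, 4, 7] / [2, 5] / [6]
Final shape: (4, 2, 1).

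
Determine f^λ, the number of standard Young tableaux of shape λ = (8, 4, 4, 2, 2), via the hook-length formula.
# SYT of shape (8, 4, 4, 2, 2) = 75582000

Hook-length formula: f^λ = n! / Π hook(c), product over all cells c of the Young diagram. For λ = (8, 4, 4, 2, 2), n = 20 boxes. Hook lengths by row (left-to-right, top-to-bottom): [12, 11, 8, 7, 4, 3, 2, 1]; [7, 6, 3, 2]; [6, 5, 2, 1]; [3, 2]; [2, 1]. Product of hooks = 32188907520. So f^λ = 20! / 32188907520 = 2432902008176640000 / 32188907520 = 75582000.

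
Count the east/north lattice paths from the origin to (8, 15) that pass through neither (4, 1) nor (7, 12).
Number of paths = 280742

Inclusion–exclusion. Total paths: C(23, 8) = 490314. Through P₁: C(5, 4)·C(18, 4) = 15300. Through P₂: C(19, 7)·C(4, 1) = 201552. Since P₁ is strictly southwest of P₂, a monotone path through both must visit P₁ then P₂; paths through both = C(5, 4)·C(14, 3)·C(4, 1) = 7280. Avoid both = 490314 − 15300 − 201552 + 7280 = 280742.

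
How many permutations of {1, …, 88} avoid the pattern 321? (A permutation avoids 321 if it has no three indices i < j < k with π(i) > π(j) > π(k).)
C_88 = 64633260585762914370496637486146181462681535261000

These 321-avoiding permutations are counted by the Catalan number C_n = (1/(n + 1)) · C(2n, n). For n = 88: C_88 = (1/89) · C(176, 88) = 5752360192132899378974200736267010150178656638229000/89 = 64633260585762914370496637486146181462681535261000.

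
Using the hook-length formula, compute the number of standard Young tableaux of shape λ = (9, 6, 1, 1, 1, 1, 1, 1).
# SYT of shape (9, 6, 1, 1, 1, 1, 1, 1) = 33948915

Hook-length formula: f^λ = n! / Π hook(c), product over all cells c of the Young diagram. For λ = (9, 6, 1, 1, 1, 1, 1, 1), n = 21 boxes. Hook lengths by row (left-to-right, top-to-bottom): [16, 9, 8, 7, 6, 5, 3, 2, 1]; [12, 5, 4, 3, 2, 1]; [6]; [5]; [4]; [3]; [2]; [1]. Product of hooks = 1504935936000. So f^λ = 21! / 1504935936000 = 51090942171709440000 / 1504935936000 = 33948915.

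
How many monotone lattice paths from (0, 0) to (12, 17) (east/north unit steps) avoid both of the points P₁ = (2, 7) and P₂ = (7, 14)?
Number of paths = 40329711

Inclusion–exclusion. Total paths: C(29, 12) = 51895935. Through P₁: C(9, 2)·C(20, 10) = 6651216. Through P₂: C(21, 7)·C(8, 5) = 6511680. Since P₁ is strictly southwest of P₂, a monotone path through both must visit P₁ then P₂; paths through both = C(9, 2)·C(12, 5)·C(8, 5) = 1596672. Avoid both = 51895935 − 6651216 − 6511680 + 1596672 = 40329711.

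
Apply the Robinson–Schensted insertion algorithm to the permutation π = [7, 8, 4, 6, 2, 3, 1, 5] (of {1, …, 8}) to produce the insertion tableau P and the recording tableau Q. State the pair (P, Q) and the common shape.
P = [1, 3, 5] / [2, 6] / [4, 8] / [7];  Q = [1, 2, 8] / [3, 4] / [5, 6] / [7];  common shape = (3, 2, 2, 1)

Row-insert the values π_1, π_2, … into P one at a time, bumping the leftmost entry strictly greater than the inserted value down to the next row. The recording tableau Q records, in position (i, j), the step at which that cell was added to P.
  Insert 7 (step 1): P = [7];  Q = [1]
  Insert 8 (step 2): P = [7, 8];  Q = [1, 2]
  Insert 4 (step 3): P = [4, 8] / [7];  Q = [1, 2] / [3]
  Insert 6 (step 4): P = [4, 6] / [7, 8];  Q = [1, 2] / [3, 4]
  Insert 2 (step 5): P = [2, 6] / [4, 8] / [7];  Q = [1, 2] / [3, 4] / [5]
  Insert 3 (step 6): P = [2, 3] / [4, 6] / [7, 8];  Q = [1, 2] / [3, 4] / [5, 6]
  Insert 1 (step 7): P = [1, 3] / [2, 6] / [4, 8] / [7];  Q = [1, 2] / [3, 4] / [5, 6] / [7]
  Insert 5 (step 8): P = [1, 3, 5] / [2, 6] / [4, 8] / [7];  Q = [1, 2, 8] / [3, 4] / [5, 6] / [7]
Final shape: (3, 2, 2, 1).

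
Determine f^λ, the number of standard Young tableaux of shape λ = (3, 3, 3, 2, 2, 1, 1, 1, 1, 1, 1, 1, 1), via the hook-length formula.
# SYT of shape (3, 3, 3, 2, 2, 1, 1, 1, 1, 1, 1, 1, 1) = 2930256

Hook-length formula: f^λ = n! / Π hook(c), product over all cells c of the Young diagram. For λ = (3, 3, 3, 2, 2, 1, 1, 1, 1, 1, 1, 1, 1), n = 21 boxes. Hook lengths by row (left-to-right, top-to-bottom): [15, 6, 3]; [14, 5, 2]; [13, 4, 1]; [11, 2]; [10, 1]; [8]; [7]; [6]; [5]; [4]; [3]; [2]; [1]. Product of hooks = 17435658240000. So f^λ = 21! / 17435658240000 = 51090942171709440000 / 17435658240000 = 2930256.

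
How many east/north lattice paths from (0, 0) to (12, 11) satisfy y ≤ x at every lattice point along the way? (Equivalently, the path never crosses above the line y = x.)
Number of paths = 208012

By the reflection principle (André's argument), the number of monotone paths to (12, 11) with n ≤ m that never go above y = x is C(23, 12) − C(23, 13) = 1352078 − 1144066 = 208012.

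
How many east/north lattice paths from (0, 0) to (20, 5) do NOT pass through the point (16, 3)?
Number of paths = 38595

Total paths from (0, 0) to (20, 5): C(25, 20) = 53130. Paths through (16, 3): (paths (0, 0) → (16, 3)) × (paths (16, 3) → (20, 5)) = C(19, 16) · C(6, 4) = 969 · 15 = 14535. Avoidance count = 53130 − 14535 = 38595.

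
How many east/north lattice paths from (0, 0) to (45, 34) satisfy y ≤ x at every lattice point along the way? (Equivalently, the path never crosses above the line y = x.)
Number of paths = 6608222917372422478860

By the reflection principle (André's argument), the number of monotone paths to (45, 34) with n ≤ m that never go above y = x is C(79, 45) − C(79, 46) = 25331521183260952835630 − 18723298265888530356770 = 6608222917372422478860.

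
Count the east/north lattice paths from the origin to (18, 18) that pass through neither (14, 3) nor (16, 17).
Number of paths = 5572335090

Inclusion–exclusion. Total paths: C(36, 18) = 9075135300. Through P₁: C(17, 14)·C(19, 4) = 2635680. Through P₂: C(33, 16)·C(3, 2) = 3500409330. Since P₁ is strictly southwest of P₂, a monotone path through both must visit P₁ then P₂; paths through both = C(17, 14)·C(16, 2)·C(3, 2) = 244800. Avoid both = 9075135300 − 2635680 − 3500409330 + 244800 = 5572335090.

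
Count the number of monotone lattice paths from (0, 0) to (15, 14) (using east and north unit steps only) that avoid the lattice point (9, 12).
Number of paths = 69328720

Total paths from (0, 0) to (15, 14): C(29, 15) = 77558760. Paths through (9, 12): (paths (0, 0) → (9, 12)) × (paths (9, 12) → (15, 14)) = C(21, 9) · C(8, 6) = 293930 · 28 = 8230040. Avoidance count = 77558760 − 8230040 = 69328720.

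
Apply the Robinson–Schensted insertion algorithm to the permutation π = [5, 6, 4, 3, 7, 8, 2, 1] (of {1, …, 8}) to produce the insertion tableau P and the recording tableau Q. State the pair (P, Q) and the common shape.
P = [1, 6, 7, 8] / [2] / [3] / [4] / [5];  Q = [1, 2, 5, 6] / [3] / [4] / [7] / [8];  common shape = (4, 1, 1, 1, 1)

Row-insert the values π_1, π_2, … into P one at a time, bumping the leftmost entry strictly greater than the inserted value down to the next row. The recording tableau Q records, in position (i, j), the step at which that cell was added to P.
  Insert 5 (step 1): P = [5];  Q = [1]
  Insert 6 (step 2): P = [5, 6];  Q = [1, 2]
  Insert 4 (step 3): P = [4, 6] / [5];  Q = [1, 2] / [3]
  Insert 3 (step 4): P = [3, 6] / [4] / [5];  Q = [1, 2] / [3] / [4]
  Insert 7 (step 5): P = [3, 6, 7] / [4] / [5];  Q = [1, 2, 5] / [3] / [4]
  Insert 8 (step 6): P = [3, 6, 7, 8] / [4] / [5];  Q = [1, 2, 5, 6] / [3] / [4]
  Insert 2 (step 7): P = [2, 6, 7, 8] / [3] / [4] / [5];  Q = [1, 2, 5, 6] / [3] / [4] / [7]
  Insert 1 (step 8): P = [1, 6, 7, 8] / [2] / [3] / [4] / [5];  Q = [1, 2, 5, 6] / [3] / [4] / [7] / [8]
Final shape: (4, 1, 1, 1, 1).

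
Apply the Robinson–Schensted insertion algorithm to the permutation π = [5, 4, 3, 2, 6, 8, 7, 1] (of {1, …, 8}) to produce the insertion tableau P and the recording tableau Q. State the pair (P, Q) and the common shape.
P = [1, 6, 7] / [2, 8] / [3] / [4] / [5];  Q = [1, 5, 6] / [2, 7] / [3] / [4] / [8];  common shape = (3, 2, 1, 1, 1)

Row-insert the values π_1, π_2, … into P one at a time, bumping the leftmost entry strictly greater than the inserted value down to the next row. The recording tableau Q records, in position (i, j), the step at which that cell was added to P.
  Insert 5 (step 1): P = [5];  Q = [1]
  Insert 4 (step 2): P = [4] / [5];  Q = [1] / [2]
  Insert 3 (step 3): P = [3] / [4] / [5];  Q = [1] / [2] / [3]
  Insert 2 (step 4): P = [2] / [3] / [4] / [5];  Q = [1] / [2] / [3] / [4]
  Insert 6 (step 5): P = [2, 6] / [3] / [4] / [5];  Q = [1, 5] / [2] / [3] / [4]
  Insert 8 (step 6): P = [2, 6, 8] / [3] / [4] / [5];  Q = [1, 5, 6] / [2] / [3] / [4]
  Insert 7 (step 7): P = [2, 6, 7] / [3, 8] / [4] / [5];  Q = [1, 5, 6] / [2, 7] / [3] / [4]
  Insert 1 (step 8): P = [1, 6, 7] / [2, 8] / [3] / [4] / [5];  Q = [1, 5, 6] / [2, 7] / [3] / [4] / [8]
Final shape: (3, 2, 1, 1, 1).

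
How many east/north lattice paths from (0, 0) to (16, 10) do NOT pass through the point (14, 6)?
Number of paths = 4730335

Total paths from (0, 0) to (16, 10): C(26, 16) = 5311735. Paths through (14, 6): (paths (0, 0) → (14, 6)) × (paths (14, 6) → (16, 10)) = C(20, 14) · C(6, 2) = 38760 · 15 = 581400. Avoidance count = 5311735 − 581400 = 4730335.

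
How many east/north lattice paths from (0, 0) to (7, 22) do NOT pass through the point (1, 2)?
Number of paths = 870090

Total paths from (0, 0) to (7, 22): C(29, 7) = 1560780. Paths through (1, 2): (paths (0, 0) → (1, 2)) × (paths (1, 2) → (7, 22)) = C(3, 1) · C(26, 6) = 3 · 230230 = 690690. Avoidance count = 1560780 − 690690 = 870090.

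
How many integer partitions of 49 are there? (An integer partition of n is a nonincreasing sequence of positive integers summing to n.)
p(49) = 173525

Compute p(n) via the recurrence p(n, m) = p(n, m−1) + p(n−m, m), where p(n, m) counts partitions of n with all parts ≤ m and p(n) = p(n, n). The base cases are p(0, m) = 1 and p(n, 0) = 0 for n > 0. Filling the table yields p(49) = 173525. (Euler's pentagonal recurrence is an alternative.)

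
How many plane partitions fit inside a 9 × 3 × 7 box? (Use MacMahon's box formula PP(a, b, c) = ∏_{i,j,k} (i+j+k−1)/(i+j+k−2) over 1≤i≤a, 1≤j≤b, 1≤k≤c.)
PP(9, 3, 7) = 24584605760

Evaluate the triple product over i = 1..9, j = 1..3, k = 1..7. The factors are (2/1) · (3/2) · (4/3) · (5/4) · (6/5) · (7/6) · (8/7) · (3/2) · … (189 factors total). The numerators and denominators telescope so the product is an integer; carrying out the multiplication exactly gives PP(9, 3, 7) = 24584605760.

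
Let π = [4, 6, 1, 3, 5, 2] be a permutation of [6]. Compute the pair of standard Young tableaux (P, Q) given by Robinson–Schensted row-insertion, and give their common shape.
P = [1, 2, 5] / [3, 6] / [4];  Q = [1, 2, 5] / [3, 4] / [6];  common shape = (3, 2, 1)

Row-insert the values π_1, π_2, … into P one at a time, bumping the leftmost entry strictly greater than the inserted value down to the next row. The recording tableau Q records, in position (i, j), the step at which that cell was added to P.
  Insert 4 (step 1): P = [4];  Q = [1]
  Insert 6 (step 2): P = [4, 6];  Q = [1, 2]
  Insert 1 (step 3): P = [1, 6] / [4];  Q = [1, 2] / [3]
  Insert 3 (step 4): P = [1, 3] / [4, 6];  Q = [1, 2] / [3, 4]
  Insert 5 (step 5): P = [1, 3, 5] / [4, 6];  Q = [1, 2, 5] / [3, 4]
  Insert 2 (step 6): P = [1, 2, 5] / [3, 6] / [4];  Q = [1, 2, 5] / [3, 4] / [6]
Final shape: (3, 2, 1).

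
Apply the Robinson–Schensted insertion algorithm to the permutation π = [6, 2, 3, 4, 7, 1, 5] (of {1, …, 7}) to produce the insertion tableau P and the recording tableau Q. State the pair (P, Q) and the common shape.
P = [1, 3, 4, 5] / [2, 7] / [6];  Q = [1, 3, 4, 5] / [2, 7] / [6];  common shape = (4, 2, 1)

Row-insert the values π_1, π_2, … into P one at a time, bumping the leftmost entry strictly greater than the inserted value down to the next row. The recording tableau Q records, in position (i, j), the step at which that cell was added to P.
  Insert 6 (step 1): P = [6];  Q = [1]
  Insert 2 (step 2): P = [2] / [6];  Q = [1] / [2]
  Insert 3 (step 3): P = [2, 3] / [6];  Q = [1, 3] / [2]
  Insert 4 (step 4): P = [2, 3, 4] / [6];  Q = [1, 3, 4] / [2]
  Insert 7 (step 5): P = [2, 3, 4, 7] / [6];  Q = [1, 3, 4, 5] / [2]
  Insert 1 (step 6): P = [1, 3, 4, 7] / [2] / [6];  Q = [1, 3, 4, 5] / [2] / [6]
  Insert 5 (step 7): P = [1, 3, 4, 5] / [2, 7] / [6];  Q = [1, 3, 4, 5] / [2, 7] / [6]
Final shape: (4, 2, 1).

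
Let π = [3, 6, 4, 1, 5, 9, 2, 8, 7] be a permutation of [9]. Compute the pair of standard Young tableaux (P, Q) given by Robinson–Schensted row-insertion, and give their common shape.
P = [1, 2, 5, 7] / [3, 4, 8] / [6, 9];  Q = [1, 2, 5, 6] / [3, 7, 8] / [4, 9];  common shape = (4, 3, 2)

Row-insert the values π_1, π_2, … into P one at a time, bumping the leftmost entry strictly greater than the inserted value down to the next row. The recording tableau Q records, in position (i, j), the step at which that cell was added to P.
  Insert 3 (step 1): P = [3];  Q = [1]
  Insert 6 (step 2): P = [3, 6];  Q = [1, 2]
  Insert 4 (step 3): P = [3, 4] / [6];  Q = [1, 2] / [3]
  Insert 1 (step 4): P = [1, 4] / [3] / [6];  Q = [1, 2] / [3] / [4]
  Insert 5 (step 5): P = [1, 4, 5] / [3] / [6];  Q = [1, 2, 5] / [3] / [4]
  Insert 9 (step 6): P = [1, 4, 5, 9] / [3] / [6];  Q = [1, 2, 5, 6] / [3] / [4]
  Insert 2 (step 7): P = [1, 2, 5, 9] / [3, 4] / [6];  Q = [1, 2, 5, 6] / [3, 7] / [4]
  Insert 8 (step 8): P = [1, 2, 5, 8] / [3, 4, 9] / [6];  Q = [1, 2, 5, 6] / [3, 7, 8] / [4]
  Insert 7 (step 9): P = [1, 2, 5, 7] / [3, 4, 8] / [6, 9];  Q = [1, 2, 5, 6] / [3, 7, 8] / [4, 9]
Final shape: (4, 3, 2).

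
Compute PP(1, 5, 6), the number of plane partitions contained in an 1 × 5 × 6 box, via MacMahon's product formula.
PP(1, 5, 6) = 462

Evaluate the triple product over i = 1..1, j = 1..5, k = 1..6. The factors are (2/1) · (3/2) · (4/3) · (5/4) · (6/5) · (7/6) · (3/2) · (4/3) · … (30 factors total). The numerators and denominators telescope so the product is an integer; carrying out the multiplication exactly gives PP(1, 5, 6) = 462.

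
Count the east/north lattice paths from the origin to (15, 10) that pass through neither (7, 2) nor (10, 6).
Number of paths = 1955192

Inclusion–exclusion. Total paths: C(25, 15) = 3268760. Through P₁: C(9, 7)·C(16, 8) = 463320. Through P₂: C(16, 10)·C(9, 5) = 1009008. Since P₁ is strictly southwest of P₂, a monotone path through both must visit P₁ then P₂; paths through both = C(9, 7)·C(7, 3)·C(9, 5) = 158760. Avoid both = 3268760 − 463320 − 1009008 + 158760 = 1955192.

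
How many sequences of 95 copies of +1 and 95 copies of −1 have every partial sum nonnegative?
C_95 = 944973797977428207852605870454939596837230758234904050

These ballot sequences are counted by the Catalan number C_n = (1/(n + 1)) · C(2n, n). For n = 95: C_95 = (1/96) · C(190, 95) = 90717484605833107953850163563674201296374152790550788800/96 = 944973797977428207852605870454939596837230758234904050.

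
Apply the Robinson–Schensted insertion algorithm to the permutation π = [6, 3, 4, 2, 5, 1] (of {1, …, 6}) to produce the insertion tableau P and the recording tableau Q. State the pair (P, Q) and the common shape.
P = [1, 4, 5] / [2] / [3] / [6];  Q = [1, 3, 5] / [2] / [4] / [6];  common shape = (3, 1, 1, 1)

Row-insert the values π_1, π_2, … into P one at a time, bumping the leftmost entry strictly greater than the inserted value down to the next row. The recording tableau Q records, in position (i, j), the step at which that cell was added to P.
  Insert 6 (step 1): P = [6];  Q = [1]
  Insert 3 (step 2): P = [3] / [6];  Q = [1] / [2]
  Insert 4 (step 3): P = [3, 4] / [6];  Q = [1, 3] / [2]
  Insert 2 (step 4): P = [2, 4] / [3] / [6];  Q = [1, 3] / [2] / [4]
  Insert 5 (step 5): P = [2, 4, 5] / [3] / [6];  Q = [1, 3, 5] / [2] / [4]
  Insert 1 (step 6): P = [1, 4, 5] / [2] / [3] / [6];  Q = [1, 3, 5] / [2] / [4] / [6]
Final shape: (3, 1, 1, 1).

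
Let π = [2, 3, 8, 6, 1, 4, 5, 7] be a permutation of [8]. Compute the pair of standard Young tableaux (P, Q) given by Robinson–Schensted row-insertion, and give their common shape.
P = [1, 3, 4, 5, 7] / [2, 6] / [8];  Q = [1, 2, 3, 7, 8] / [4, 6] / [5];  common shape = (5, 2, 1)

Row-insert the values π_1, π_2, … into P one at a time, bumping the leftmost entry strictly greater than the inserted value down to the next row. The recording tableau Q records, in position (i, j), the step at which that cell was added to P.
  Insert 2 (step 1): P = [2];  Q = [1]
  Insert 3 (step 2): P = [2, 3];  Q = [1, 2]
  Insert 8 (step 3): P = [2, 3, 8];  Q = [1, 2, 3]
  Insert 6 (step 4): P = [2, 3, 6] / [8];  Q = [1, 2, 3] / [4]
  Insert 1 (step 5): P = [1, 3, 6] / [2] / [8];  Q = [1, 2, 3] / [4] / [5]
  Insert 4 (step 6): P = [1, 3, 4] / [2, 6] / [8];  Q = [1, 2, 3] / [4, 6] / [5]
  Insert 5 (step 7): P = [1, 3, 4, 5] / [2, 6] / [8];  Q = [1, 2, 3, 7] / [4, 6] / [5]
  Insert 7 (step 8): P = [1, 3, 4, 5, 7] / [2, 6] / [8];  Q = [1, 2, 3, 7, 8] / [4, 6] / [5]
Final shape: (5, 2, 1).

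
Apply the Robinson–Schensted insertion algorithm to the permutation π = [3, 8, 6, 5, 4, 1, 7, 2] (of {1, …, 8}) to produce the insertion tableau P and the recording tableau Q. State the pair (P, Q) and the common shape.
P = [1, 2, 7] / [3, 4] / [5] / [6] / [8];  Q = [1, 2, 7] / [3, 8] / [4] / [5] / [6];  common shape = (3, 2, 1, 1, 1)

Row-insert the values π_1, π_2, … into P one at a time, bumping the leftmost entry strictly greater than the inserted value down to the next row. The recording tableau Q records, in position (i, j), the step at which that cell was added to P.
  Insert 3 (step 1): P = [3];  Q = [1]
  Insert 8 (step 2): P = [3, 8];  Q = [1, 2]
  Insert 6 (step 3): P = [3, 6] / [8];  Q = [1, 2] / [3]
  Insert 5 (step 4): P = [3, 5] / [6] / [8];  Q = [1, 2] / [3] / [4]
  Insert 4 (step 5): P = [3, 4] / [5] / [6] / [8];  Q = [1, 2] / [3] / [4] / [5]
  Insert 1 (step 6): P = [1, 4] / [3] / [5] / [6] / [8];  Q = [1, 2] / [3] / [4] / [5] / [6]
  Insert 7 (step 7): P = [1, 4, 7] / [3] / [5] / [6] / [8];  Q = [1, 2, 7] / [3] / [4] / [5] / [6]
  Insert 2 (step 8): P = [1, 2, 7] / [3, 4] / [5] / [6] / [8];  Q = [1, 2, 7] / [3, 8] / [4] / [5] / [6]
Final shape: (3, 2, 1, 1, 1).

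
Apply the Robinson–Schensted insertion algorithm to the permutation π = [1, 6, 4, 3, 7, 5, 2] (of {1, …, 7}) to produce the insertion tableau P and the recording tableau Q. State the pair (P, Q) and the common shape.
P = [1, 2, 5] / [3, 7] / [4] / [6];  Q = [1, 2, 5] / [3, 6] / [4] / [7];  common shape = (3, 2, 1, 1)

Row-insert the values π_1, π_2, … into P one at a time, bumping the leftmost entry strictly greater than the inserted value down to the next row. The recording tableau Q records, in position (i, j), the step at which that cell was added to P.
  Insert 1 (step 1): P = [1];  Q = [1]
  Insert 6 (step 2): P = [1, 6];  Q = [1, 2]
  Insert 4 (step 3): P = [1, 4] / [6];  Q = [1, 2] / [3]
  Insert 3 (step 4): P = [1, 3] / [4] / [6];  Q = [1, 2] / [3] / [4]
  Insert 7 (step 5): P = [1, 3, 7] / [4] / [6];  Q = [1, 2, 5] / [3] / [4]
  Insert 5 (step 6): P = [1, 3, 5] / [4, 7] / [6];  Q = [1, 2, 5] / [3, 6] / [4]
  Insert 2 (step 7): P = [1, 2, 5] / [3, 7] / [4] / [6];  Q = [1, 2, 5] / [3, 6] / [4] / [7]
Final shape: (3, 2, 1, 1).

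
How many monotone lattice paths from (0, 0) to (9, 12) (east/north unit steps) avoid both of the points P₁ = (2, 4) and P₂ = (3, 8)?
Number of paths = 178505

Inclusion–exclusion. Total paths: C(21, 9) = 293930. Through P₁: C(6, 2)·C(15, 7) = 96525. Through P₂: C(11, 3)·C(10, 6) = 34650. Since P₁ is strictly southwest of P₂, a monotone path through both must visit P₁ then P₂; paths through both = C(6, 2)·C(5, 1)·C(10, 6) = 15750. Avoid both = 293930 − 96525 − 34650 + 15750 = 178505.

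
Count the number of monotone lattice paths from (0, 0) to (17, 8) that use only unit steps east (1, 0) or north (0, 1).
Number of paths = 1081575

A monotone lattice path from (0, 0) to (17, 8) consists of 17 east steps and 8 north steps in some order, so it is determined by which 17 of the 25 steps are east. The count is C(25, 17) = 1081575.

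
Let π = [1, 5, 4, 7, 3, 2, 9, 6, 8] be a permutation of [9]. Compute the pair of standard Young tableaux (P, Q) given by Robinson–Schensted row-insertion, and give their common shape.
P = [1, 2, 6, 8] / [3, 7, 9] / [4] / [5];  Q = [1, 2, 4, 7] / [3, 8, 9] / [5] / [6];  common shape = (4, 3, 1, 1)

Row-insert the values π_1, π_2, … into P one at a time, bumping the leftmost entry strictly greater than the inserted value down to the next row. The recording tableau Q records, in position (i, j), the step at which that cell was added to P.
  Insert 1 (step 1): P = [1];  Q = [1]
  Insert 5 (step 2): P = [1, 5];  Q = [1, 2]
  Insert 4 (step 3): P = [1, 4] / [5];  Q = [1, 2] / [3]
  Insert 7 (step 4): P = [1, 4, 7] / [5];  Q = [1, 2, 4] / [3]
  Insert 3 (step 5): P = [1, 3, 7] / [4] / [5];  Q = [1, 2, 4] / [3] / [5]
  Insert 2 (step 6): P = [1, 2, 7] / [3] / [4] / [5];  Q = [1, 2, 4] / [3] / [5] / [6]
  Insert 9 (step 7): P = [1, 2, 7, 9] / [3] / [4] / [5];  Q = [1, 2, 4, 7] / [3] / [5] / [6]
  Insert 6 (step 8): P = [1, 2, 6, 9] / [3, 7] / [4] / [5];  Q = [1, 2, 4, 7] / [3, 8] / [5] / [6]
  Insert 8 (step 9): P = [1, 2, 6, 8] / [3, 7, 9] / [4] / [5];  Q = [1, 2, 4, 7] / [3, 8, 9] / [5] / [6]
Final shape: (4, 3, 1, 1).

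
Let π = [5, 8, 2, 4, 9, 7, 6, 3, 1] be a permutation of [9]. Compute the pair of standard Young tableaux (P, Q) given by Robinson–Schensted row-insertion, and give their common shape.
P = [1, 3, 6] / [2, 7, 9] / [4] / [5] / [8];  Q = [1, 2, 5] / [3, 4, 6] / [7] / [8] / [9];  common shape = (3, 3, 1, 1, 1)

Row-insert the values π_1, π_2, … into P one at a time, bumping the leftmost entry strictly greater than the inserted value down to the next row. The recording tableau Q records, in position (i, j), the step at which that cell was added to P.
  Insert 5 (step 1): P = [5];  Q = [1]
  Insert 8 (step 2): P = [5, 8];  Q = [1, 2]
  Insert 2 (step 3): P = [2, 8] / [5];  Q = [1, 2] / [3]
  Insert 4 (step 4): P = [2, 4] / [5, 8];  Q = [1, 2] / [3, 4]
  Insert 9 (step 5): P = [2, 4, 9] / [5, 8];  Q = [1, 2, 5] / [3, 4]
  Insert 7 (step 6): P = [2, 4, 7] / [5, 8, 9];  Q = [1, 2, 5] / [3, 4, 6]
  Insert 6 (step 7): P = [2, 4, 6] / [5, 7, 9] / [8];  Q = [1, 2, 5] / [3, 4, 6] / [7]
  Insert 3 (step 8): P = [2, 3, 6] / [4, 7, 9] / [5] / [8];  Q = [1, 2, 5] / [3, 4, 6] / [7] / [8]
  Insert 1 (step 9): P = [1, 3, 6] / [2, 7, 9] / [4] / [5] / [8];  Q = [1, 2, 5] / [3, 4, 6] / [7] / [8] / [9]
Final shape: (3, 3, 1, 1, 1).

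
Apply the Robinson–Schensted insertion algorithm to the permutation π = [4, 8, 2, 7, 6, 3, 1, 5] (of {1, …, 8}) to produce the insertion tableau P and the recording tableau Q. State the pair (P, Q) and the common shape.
P = [1, 3, 5] / [2, 6] / [4] / [7] / [8];  Q = [1, 2, 8] / [3, 4] / [5] / [6] / [7];  common shape = (3, 2, 1, 1, 1)

Row-insert the values π_1, π_2, … into P one at a time, bumping the leftmost entry strictly greater than the inserted value down to the next row. The recording tableau Q records, in position (i, j), the step at which that cell was added to P.
  Insert 4 (step 1): P = [4];  Q = [1]
  Insert 8 (step 2): P = [4, 8];  Q = [1, 2]
  Insert 2 (step 3): P = [2, 8] / [4];  Q = [1, 2] / [3]
  Insert 7 (step 4): P = [2, 7] / [4, 8];  Q = [1, 2] / [3, 4]
  Insert 6 (step 5): P = [2, 6] / [4, 7] / [8];  Q = [1, 2] / [3, 4] / [5]
  Insert 3 (step 6): P = [2, 3] / [4, 6] / [7] / [8];  Q = [1, 2] / [3, 4] / [5] / [6]
  Insert 1 (step 7): P = [1, 3] / [2, 6] / [4] / [7] / [8];  Q = [1, 2] / [3, 4] / [5] / [6] / [7]
  Insert 5 (step 8): P = [1, 3, 5] / [2, 6] / [4] / [7] / [8];  Q = [1, 2, 8] / [3, 4] / [5] / [6] / [7]
Final shape: (3, 2, 1, 1, 1).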